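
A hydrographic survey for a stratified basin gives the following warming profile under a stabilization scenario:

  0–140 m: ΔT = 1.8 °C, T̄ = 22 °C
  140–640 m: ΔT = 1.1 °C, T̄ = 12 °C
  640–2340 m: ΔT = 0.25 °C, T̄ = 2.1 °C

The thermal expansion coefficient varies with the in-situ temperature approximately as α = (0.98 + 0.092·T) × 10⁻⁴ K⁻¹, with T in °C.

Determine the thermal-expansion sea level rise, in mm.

about 240 mm

Layer 1: α = (0.98 + 0.092×22)×10⁻⁴ = 3.004×10⁻⁴ K⁻¹
Layer 2: α = (0.98 + 0.092×12)×10⁻⁴ = 2.084×10⁻⁴ K⁻¹
Layer 3: α = (0.98 + 0.092×2.1)×10⁻⁴ = 1.1732×10⁻⁴ K⁻¹
0–140 m: 1.8 × 140 × 3.004×10⁻⁴ = 0.0757008 m
140–640 m: 500 × 1.1 × 2.084×10⁻⁴ = 0.11462 m
1.1732×10⁻⁴ × 1700 × 0.25 = 0.049861 m
Δh = 0.0757008 + 0.11462 + 0.049861 = 0.2401818 m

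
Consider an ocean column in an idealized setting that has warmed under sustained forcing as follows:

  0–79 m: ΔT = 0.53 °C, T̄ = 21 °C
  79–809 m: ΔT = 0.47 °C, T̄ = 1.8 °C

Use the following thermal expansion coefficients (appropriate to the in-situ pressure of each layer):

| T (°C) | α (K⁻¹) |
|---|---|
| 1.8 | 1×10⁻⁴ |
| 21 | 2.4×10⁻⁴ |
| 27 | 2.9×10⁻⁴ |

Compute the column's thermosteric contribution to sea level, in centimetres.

Layer 1 at 21 °C → α = 2.4×10⁻⁴ K⁻¹
Layer 2 at 1.8 °C → α = 1×10⁻⁴ K⁻¹
Layer 1: 2.4×10⁻⁴ × 79 × 0.53 = 0.0100488 m
Layer 2: 1×10⁻⁴ × 730 × 0.47 = 0.03431 m
Δh = 0.0100488 + 0.03431 = 0.0443588 m

4.44 cm of thermosteric rise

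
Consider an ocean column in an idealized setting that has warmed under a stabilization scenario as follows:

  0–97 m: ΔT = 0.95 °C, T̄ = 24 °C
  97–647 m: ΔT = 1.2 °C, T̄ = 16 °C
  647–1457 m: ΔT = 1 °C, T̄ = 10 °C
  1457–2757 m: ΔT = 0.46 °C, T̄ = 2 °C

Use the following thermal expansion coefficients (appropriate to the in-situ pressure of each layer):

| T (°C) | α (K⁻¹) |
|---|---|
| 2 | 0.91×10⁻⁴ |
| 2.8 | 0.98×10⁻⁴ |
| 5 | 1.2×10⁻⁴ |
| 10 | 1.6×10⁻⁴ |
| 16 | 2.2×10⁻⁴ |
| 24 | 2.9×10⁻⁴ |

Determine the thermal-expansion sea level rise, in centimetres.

36 cm of thermosteric rise

Layer 1 at 24 °C → α = 2.9×10⁻⁴ K⁻¹
Layer 2 at 16 °C → α = 2.2×10⁻⁴ K⁻¹
Layer 3 at 10 °C → α = 1.6×10⁻⁴ K⁻¹
Layer 4 at 2 °C → α = 0.91×10⁻⁴ K⁻¹
97 × 2.9×10⁻⁴ × 0.95 = 0.0267235 m
550 × 1.2 × 2.2×10⁻⁴ = 0.14520 m
Layer 3: 1.6×10⁻⁴ × 1 × 810 = 0.12960 m
Layer 4: 0.91×10⁻⁴ × 1300 × 0.46 = 0.054418 m
Δh = 0.0267235 + 0.14520 + 0.12960 + 0.054418 = 0.3559415 m ≈ 36 cm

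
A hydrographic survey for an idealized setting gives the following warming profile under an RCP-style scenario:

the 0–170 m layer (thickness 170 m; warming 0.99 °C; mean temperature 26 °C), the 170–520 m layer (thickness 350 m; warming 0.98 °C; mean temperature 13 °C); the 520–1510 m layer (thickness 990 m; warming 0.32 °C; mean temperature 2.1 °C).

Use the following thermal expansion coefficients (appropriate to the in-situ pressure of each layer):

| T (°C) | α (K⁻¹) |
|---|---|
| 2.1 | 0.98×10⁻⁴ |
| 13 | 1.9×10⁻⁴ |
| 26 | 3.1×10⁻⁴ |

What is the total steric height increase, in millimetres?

150 mm of thermosteric rise

Layer 1 at 26 °C → α = 3.1×10⁻⁴ K⁻¹
Layer 2 at 13 °C → α = 1.9×10⁻⁴ K⁻¹
Layer 3 at 2.1 °C → α = 0.98×10⁻⁴ K⁻¹
170 × 3.1×10⁻⁴ × 0.99 = 0.052173 m
1.9×10⁻⁴ × 0.98 × 350 = 0.06517 m
520–1510 m: 0.98×10⁻⁴ × 0.32 × 990 = 0.0310464 m
Δh = 0.052173 + 0.06517 + 0.0310464 = 0.1483894 m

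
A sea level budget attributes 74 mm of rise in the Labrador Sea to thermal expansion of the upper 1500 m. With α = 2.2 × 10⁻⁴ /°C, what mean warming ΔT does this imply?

about 0.224 °C

ΔT = Δh/(αH) = 0.074 / (2.2×10⁻⁴ × 1500) ≈ 0.2242 °C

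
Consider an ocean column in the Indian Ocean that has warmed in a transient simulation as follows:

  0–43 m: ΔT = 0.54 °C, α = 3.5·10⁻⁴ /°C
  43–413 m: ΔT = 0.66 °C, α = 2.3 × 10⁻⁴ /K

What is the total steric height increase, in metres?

0–43 m: 43 × 0.54 × 3.5×10⁻⁴ = 0.008127 m
43–413 m: 370 × 0.66 × 2.3×10⁻⁴ = 0.056166 m
Δh = 0.008127 + 0.056166 = 0.064293 m

Δh = 0.0643 m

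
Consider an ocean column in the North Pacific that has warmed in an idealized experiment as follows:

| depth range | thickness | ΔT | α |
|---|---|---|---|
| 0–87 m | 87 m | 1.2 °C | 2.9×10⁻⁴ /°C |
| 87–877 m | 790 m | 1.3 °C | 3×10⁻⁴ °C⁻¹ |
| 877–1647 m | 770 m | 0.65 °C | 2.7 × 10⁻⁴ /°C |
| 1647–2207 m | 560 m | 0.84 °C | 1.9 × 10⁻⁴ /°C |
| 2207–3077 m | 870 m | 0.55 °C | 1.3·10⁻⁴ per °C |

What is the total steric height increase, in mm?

87 × 2.9×10⁻⁴ × 1.2 = 0.030276 m
Layer 2: 3×10⁻⁴ × 1.3 × 790 = 0.30810 m
770 × 0.65 × 2.7×10⁻⁴ = 0.135135 m
560 × 0.84 × 1.9×10⁻⁴ = 0.089376 m
Layer 5: 0.55 × 1.3×10⁻⁴ × 870 = 0.062205 m
Δh = 0.030276 + 0.30810 + 0.135135 + 0.089376 + 0.062205 = 0.625092 m ≈ 625 mm

Δh = 625 mm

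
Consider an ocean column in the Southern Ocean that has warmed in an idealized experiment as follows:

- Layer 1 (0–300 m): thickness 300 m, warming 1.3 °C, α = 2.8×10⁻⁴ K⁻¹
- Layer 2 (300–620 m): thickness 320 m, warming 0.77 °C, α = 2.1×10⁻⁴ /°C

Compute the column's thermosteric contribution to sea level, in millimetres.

about 161 mm

0–300 m: 2.8×10⁻⁴ × 300 × 1.3 = 0.10920 m
300–620 m: 2.1×10⁻⁴ × 320 × 0.77 = 0.051744 m
Δh = 0.10920 + 0.051744 = 0.160944 m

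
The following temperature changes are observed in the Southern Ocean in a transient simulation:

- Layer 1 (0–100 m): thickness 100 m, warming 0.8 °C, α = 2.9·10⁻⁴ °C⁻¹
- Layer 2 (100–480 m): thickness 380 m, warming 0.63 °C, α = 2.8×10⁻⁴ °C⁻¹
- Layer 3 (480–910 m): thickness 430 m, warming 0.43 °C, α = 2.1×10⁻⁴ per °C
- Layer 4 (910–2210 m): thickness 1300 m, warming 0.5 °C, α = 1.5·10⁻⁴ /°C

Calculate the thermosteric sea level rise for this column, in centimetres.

about 23 cm

0–100 m: 100 × 2.9×10⁻⁴ × 0.8 = 0.02320 m
Layer 2: 0.63 × 2.8×10⁻⁴ × 380 = 0.067032 m
Layer 3: 430 × 2.1×10⁻⁴ × 0.43 = 0.038829 m
1.5×10⁻⁴ × 1300 × 0.5 = 0.09750 m
Δh = 0.02320 + 0.067032 + 0.038829 + 0.09750 = 0.226561 m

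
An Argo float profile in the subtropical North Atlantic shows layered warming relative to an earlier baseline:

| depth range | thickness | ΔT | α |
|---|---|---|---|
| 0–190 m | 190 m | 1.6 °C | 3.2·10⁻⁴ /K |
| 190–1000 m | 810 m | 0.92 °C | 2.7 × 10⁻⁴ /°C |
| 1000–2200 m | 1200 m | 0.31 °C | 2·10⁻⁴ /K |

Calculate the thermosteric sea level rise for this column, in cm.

37 cm

3.2×10⁻⁴ × 1.6 × 190 = 0.09728 m
190–1000 m: 810 × 0.92 × 2.7×10⁻⁴ = 0.201204 m
2×10⁻⁴ × 1200 × 0.31 = 0.07440 m
Δh = 0.09728 + 0.201204 + 0.07440 = 0.372884 m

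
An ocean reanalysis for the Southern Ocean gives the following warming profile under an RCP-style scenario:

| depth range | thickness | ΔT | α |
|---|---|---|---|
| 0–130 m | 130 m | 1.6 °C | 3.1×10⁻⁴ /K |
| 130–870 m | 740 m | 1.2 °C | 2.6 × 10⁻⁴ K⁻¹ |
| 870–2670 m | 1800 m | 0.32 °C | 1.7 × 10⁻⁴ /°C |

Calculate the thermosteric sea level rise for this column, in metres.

0–130 m: 1.6 × 130 × 3.1×10⁻⁴ = 0.06448 m
130–870 m: 2.6×10⁻⁴ × 740 × 1.2 = 0.23088 m
870–2670 m: 0.32 × 1.7×10⁻⁴ × 1800 = 0.09792 m
Δh = 0.06448 + 0.23088 + 0.09792 = 0.39328 m

0.393 m of thermosteric rise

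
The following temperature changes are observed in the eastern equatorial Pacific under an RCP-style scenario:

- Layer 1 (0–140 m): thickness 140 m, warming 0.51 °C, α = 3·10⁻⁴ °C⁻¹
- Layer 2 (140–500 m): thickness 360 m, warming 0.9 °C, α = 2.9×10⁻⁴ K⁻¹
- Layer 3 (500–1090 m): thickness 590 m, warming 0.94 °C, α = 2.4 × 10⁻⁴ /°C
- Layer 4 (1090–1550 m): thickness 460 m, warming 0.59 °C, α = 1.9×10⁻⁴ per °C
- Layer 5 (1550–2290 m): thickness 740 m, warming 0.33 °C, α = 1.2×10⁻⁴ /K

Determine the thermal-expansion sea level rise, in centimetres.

Layer 1: 140 × 3×10⁻⁴ × 0.51 = 0.02142 m
Layer 2: 0.9 × 2.9×10⁻⁴ × 360 = 0.09396 m
500–1090 m: 590 × 2.4×10⁻⁴ × 0.94 = 0.133104 m
1090–1550 m: 0.59 × 460 × 1.9×10⁻⁴ = 0.051566 m
1550–2290 m: 0.33 × 1.2×10⁻⁴ × 740 = 0.029304 m
Δh = 0.02142 + 0.09396 + 0.133104 + 0.051566 + 0.029304 = 0.329354 m

Δh = 33 cm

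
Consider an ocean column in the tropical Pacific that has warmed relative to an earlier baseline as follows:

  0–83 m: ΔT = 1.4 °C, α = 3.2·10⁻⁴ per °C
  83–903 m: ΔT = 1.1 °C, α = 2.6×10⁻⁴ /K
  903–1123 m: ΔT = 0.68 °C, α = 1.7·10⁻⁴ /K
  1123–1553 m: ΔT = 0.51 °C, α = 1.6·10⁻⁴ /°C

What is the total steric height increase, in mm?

Δh ≈ 332 mm

1.4 × 3.2×10⁻⁴ × 83 = 0.037184 m
Layer 2: 1.1 × 2.6×10⁻⁴ × 820 = 0.23452 m
903–1123 m: 1.7×10⁻⁴ × 220 × 0.68 = 0.025432 m
0.51 × 1.6×10⁻⁴ × 430 = 0.035088 m
Δh = 0.037184 + 0.23452 + 0.025432 + 0.035088 = 0.332224 m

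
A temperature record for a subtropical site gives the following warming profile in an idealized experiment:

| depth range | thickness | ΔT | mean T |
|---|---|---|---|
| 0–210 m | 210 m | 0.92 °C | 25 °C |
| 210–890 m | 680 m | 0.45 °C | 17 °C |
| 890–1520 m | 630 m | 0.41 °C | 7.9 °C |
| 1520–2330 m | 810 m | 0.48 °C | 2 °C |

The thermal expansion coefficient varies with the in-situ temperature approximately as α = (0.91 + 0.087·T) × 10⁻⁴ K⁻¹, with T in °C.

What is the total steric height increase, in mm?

Δh ≈ 216 mm

Layer 1: α = (0.91 + 0.087×25)×10⁻⁴ = 3.085×10⁻⁴ K⁻¹
Layer 2: α = (0.91 + 0.087×17)×10⁻⁴ = 2.389×10⁻⁴ K⁻¹
Layer 3: α = (0.91 + 0.087×7.9)×10⁻⁴ = 1.5973×10⁻⁴ K⁻¹
Layer 4: α = (0.91 + 0.087×2)×10⁻⁴ = 1.084×10⁻⁴ K⁻¹
210 × 0.92 × 3.085×10⁻⁴ = 0.0596022 m
0.45 × 680 × 2.389×10⁻⁴ = 0.0731034 m
Layer 3: 0.41 × 1.5973×10⁻⁴ × 630 = 0.041258259 m
810 × 0.48 × 1.084×10⁻⁴ = 0.04214592 m
Δh = 0.0596022 + 0.0731034 + 0.041258259 + 0.04214592 = 0.216109779 m ≈ 216 mm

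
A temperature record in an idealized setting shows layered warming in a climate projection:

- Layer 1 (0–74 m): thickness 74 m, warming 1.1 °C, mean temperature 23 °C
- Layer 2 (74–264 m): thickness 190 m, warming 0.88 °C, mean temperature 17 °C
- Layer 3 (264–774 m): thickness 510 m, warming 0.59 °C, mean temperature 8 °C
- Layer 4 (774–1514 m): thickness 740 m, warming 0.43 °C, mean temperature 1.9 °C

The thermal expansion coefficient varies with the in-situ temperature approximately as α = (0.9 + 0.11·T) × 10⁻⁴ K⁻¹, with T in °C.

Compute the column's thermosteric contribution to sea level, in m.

Layer 1: α = (0.9 + 0.11×23)×10⁻⁴ = 3.43×10⁻⁴ K⁻¹
Layer 2: α = (0.9 + 0.11×17)×10⁻⁴ = 2.77×10⁻⁴ K⁻¹
Layer 3: α = (0.9 + 0.11×8)×10⁻⁴ = 1.78×10⁻⁴ K⁻¹
Layer 4: α = (0.9 + 0.11×1.9)×10⁻⁴ = 1.109×10⁻⁴ K⁻¹
0–74 m: 74 × 1.1 × 3.43×10⁻⁴ = 0.0279202 m
190 × 0.88 × 2.77×10⁻⁴ = 0.0463144 m
Layer 3: 0.59 × 510 × 1.78×10⁻⁴ = 0.0535602 m
1.109×10⁻⁴ × 740 × 0.43 = 0.03528838 m
Δh = 0.0279202 + 0.0463144 + 0.0535602 + 0.03528838 = 0.16308318 m

0.163 m of thermosteric rise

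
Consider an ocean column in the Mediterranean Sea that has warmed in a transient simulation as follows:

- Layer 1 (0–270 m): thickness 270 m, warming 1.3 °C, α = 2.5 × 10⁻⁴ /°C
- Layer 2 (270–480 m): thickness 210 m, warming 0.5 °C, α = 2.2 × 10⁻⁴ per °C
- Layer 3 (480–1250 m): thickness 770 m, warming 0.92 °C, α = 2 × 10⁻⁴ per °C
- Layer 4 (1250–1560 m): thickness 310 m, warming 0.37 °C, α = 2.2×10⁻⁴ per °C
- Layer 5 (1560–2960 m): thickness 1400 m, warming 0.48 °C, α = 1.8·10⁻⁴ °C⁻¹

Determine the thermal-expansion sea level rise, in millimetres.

Δh ≈ 399 mm

Layer 1: 2.5×10⁻⁴ × 270 × 1.3 = 0.08775 m
Layer 2: 210 × 0.5 × 2.2×10⁻⁴ = 0.02310 m
Layer 3: 770 × 0.92 × 2×10⁻⁴ = 0.14168 m
1250–1560 m: 0.37 × 310 × 2.2×10⁻⁴ = 0.025234 m
0.48 × 1400 × 1.8×10⁻⁴ = 0.12096 m
Δh = 0.08775 + 0.02310 + 0.14168 + 0.025234 + 0.12096 = 0.398724 m ≈ 399 mm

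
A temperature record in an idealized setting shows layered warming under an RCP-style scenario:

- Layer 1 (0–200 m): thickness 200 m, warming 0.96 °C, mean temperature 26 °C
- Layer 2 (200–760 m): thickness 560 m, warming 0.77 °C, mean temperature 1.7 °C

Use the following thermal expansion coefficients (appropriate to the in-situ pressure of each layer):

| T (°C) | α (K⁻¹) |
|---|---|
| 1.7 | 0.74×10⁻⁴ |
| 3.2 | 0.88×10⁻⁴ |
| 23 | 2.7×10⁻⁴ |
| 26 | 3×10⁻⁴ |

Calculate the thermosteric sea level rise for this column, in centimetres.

9.0 cm

Layer 1 at 26 °C → α = 3×10⁻⁴ K⁻¹
Layer 2 at 1.7 °C → α = 0.74×10⁻⁴ K⁻¹
0–200 m: 0.96 × 200 × 3×10⁻⁴ = 0.05760 m
0.74×10⁻⁴ × 0.77 × 560 = 0.0319088 m
Δh = 0.05760 + 0.0319088 = 0.0895088 m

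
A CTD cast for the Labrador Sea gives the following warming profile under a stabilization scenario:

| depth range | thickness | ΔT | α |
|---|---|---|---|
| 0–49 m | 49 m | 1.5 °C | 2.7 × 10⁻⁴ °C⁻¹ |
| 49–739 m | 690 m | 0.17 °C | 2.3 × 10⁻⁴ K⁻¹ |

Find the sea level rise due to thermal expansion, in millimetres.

46.8 mm

1.5 × 49 × 2.7×10⁻⁴ = 0.019845 m
Layer 2: 0.17 × 2.3×10⁻⁴ × 690 = 0.026979 m
Δh = 0.019845 + 0.026979 = 0.046824 m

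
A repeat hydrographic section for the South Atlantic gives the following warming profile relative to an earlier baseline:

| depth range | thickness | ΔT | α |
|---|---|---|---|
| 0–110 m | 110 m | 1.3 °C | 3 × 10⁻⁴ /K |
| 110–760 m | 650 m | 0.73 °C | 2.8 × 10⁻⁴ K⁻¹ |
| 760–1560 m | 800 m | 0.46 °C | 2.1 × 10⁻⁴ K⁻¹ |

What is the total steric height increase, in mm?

1.3 × 110 × 3×10⁻⁴ = 0.04290 m
110–760 m: 2.8×10⁻⁴ × 0.73 × 650 = 0.13286 m
760–1560 m: 2.1×10⁻⁴ × 800 × 0.46 = 0.07728 m
Δh = 0.04290 + 0.13286 + 0.07728 = 0.25304 m

250 mm of thermosteric rise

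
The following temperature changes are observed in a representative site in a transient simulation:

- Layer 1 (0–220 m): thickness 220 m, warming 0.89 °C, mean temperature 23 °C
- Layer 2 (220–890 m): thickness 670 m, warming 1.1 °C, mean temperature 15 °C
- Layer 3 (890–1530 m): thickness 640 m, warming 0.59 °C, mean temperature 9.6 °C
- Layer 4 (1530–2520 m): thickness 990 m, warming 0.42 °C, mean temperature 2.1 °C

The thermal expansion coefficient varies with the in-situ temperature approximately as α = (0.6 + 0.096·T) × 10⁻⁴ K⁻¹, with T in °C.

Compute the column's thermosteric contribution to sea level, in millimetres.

300 mm

Layer 1: α = (0.6 + 0.096×23)×10⁻⁴ = 2.808×10⁻⁴ K⁻¹
Layer 2: α = (0.6 + 0.096×15)×10⁻⁴ = 2.04×10⁻⁴ K⁻¹
Layer 3: α = (0.6 + 0.096×9.6)×10⁻⁴ = 1.5216×10⁻⁴ K⁻¹
Layer 4: α = (0.6 + 0.096×2.1)×10⁻⁴ = 0.8016×10⁻⁴ K⁻¹
0–220 m: 2.808×10⁻⁴ × 220 × 0.89 = 0.05498064 m
220–890 m: 670 × 2.04×10⁻⁴ × 1.1 = 0.150348 m
1.5216×10⁻⁴ × 640 × 0.59 = 0.057455616 m
Layer 4: 990 × 0.8016×10⁻⁴ × 0.42 = 0.033330528 m
Δh = 0.05498064 + 0.150348 + 0.057455616 + 0.033330528 = 0.296114784 m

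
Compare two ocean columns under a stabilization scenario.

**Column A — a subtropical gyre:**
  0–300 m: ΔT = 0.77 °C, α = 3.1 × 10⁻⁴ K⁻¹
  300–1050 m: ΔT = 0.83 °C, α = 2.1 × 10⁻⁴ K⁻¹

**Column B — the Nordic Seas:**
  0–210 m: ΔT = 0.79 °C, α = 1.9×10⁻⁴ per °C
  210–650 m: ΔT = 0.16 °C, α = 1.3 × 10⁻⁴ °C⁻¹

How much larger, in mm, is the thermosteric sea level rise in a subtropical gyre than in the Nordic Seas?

Δh_A − Δh_B ≈ 162 mm

A 3.1×10⁻⁴ × 0.77 × 300 = 0.07161 m
A 300–1050 m: 750 × 2.1×10⁻⁴ × 0.83 = 0.130725 m
A total: 0.202335 m
B 0–210 m: 0.79 × 210 × 1.9×10⁻⁴ = 0.031521 m
B Layer 2: 440 × 0.16 × 1.3×10⁻⁴ = 0.009152 m
B total: 0.040673 m
Difference: 0.202335 − 0.040673 = 0.161662 m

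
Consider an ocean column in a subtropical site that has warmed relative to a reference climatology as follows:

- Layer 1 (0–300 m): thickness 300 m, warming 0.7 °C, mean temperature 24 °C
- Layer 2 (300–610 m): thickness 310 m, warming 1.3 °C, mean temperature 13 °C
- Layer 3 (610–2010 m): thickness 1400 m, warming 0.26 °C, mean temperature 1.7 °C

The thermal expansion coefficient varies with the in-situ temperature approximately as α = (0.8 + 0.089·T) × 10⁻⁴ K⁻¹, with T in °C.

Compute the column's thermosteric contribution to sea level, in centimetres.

Δh = 17.5 cm

Layer 1: α = (0.8 + 0.089×24)×10⁻⁴ = 2.936×10⁻⁴ K⁻¹
Layer 2: α = (0.8 + 0.089×13)×10⁻⁴ = 1.957×10⁻⁴ K⁻¹
Layer 3: α = (0.8 + 0.089×1.7)×10⁻⁴ = 0.9513×10⁻⁴ K⁻¹
2.936×10⁻⁴ × 0.7 × 300 = 0.061656 m
Layer 2: 1.3 × 1.957×10⁻⁴ × 310 = 0.0788671 m
0.26 × 0.9513×10⁻⁴ × 1400 = 0.03462732 m
Δh = 0.061656 + 0.0788671 + 0.03462732 = 0.17515042 m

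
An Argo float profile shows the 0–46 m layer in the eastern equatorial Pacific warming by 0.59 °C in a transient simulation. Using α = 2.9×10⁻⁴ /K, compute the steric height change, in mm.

about 7.87 mm

Δh = αΔT·H = 2.9×10⁻⁴ × 0.59 × 46 = 0.0078706 m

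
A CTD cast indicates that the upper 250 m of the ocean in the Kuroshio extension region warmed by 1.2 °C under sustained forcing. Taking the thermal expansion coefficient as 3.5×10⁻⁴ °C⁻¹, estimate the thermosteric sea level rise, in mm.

Δh = 105 mm

Δh = αΔT·H = 3.5×10⁻⁴ × 1.2 × 250 = 0.10500 m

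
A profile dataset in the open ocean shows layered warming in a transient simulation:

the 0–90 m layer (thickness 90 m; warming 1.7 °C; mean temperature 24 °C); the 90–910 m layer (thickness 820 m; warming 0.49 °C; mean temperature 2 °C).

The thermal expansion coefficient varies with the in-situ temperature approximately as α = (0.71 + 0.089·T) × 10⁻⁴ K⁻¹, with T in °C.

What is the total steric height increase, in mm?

79.2 mm

Layer 1: α = (0.71 + 0.089×24)×10⁻⁴ = 2.846×10⁻⁴ K⁻¹
Layer 2: α = (0.71 + 0.089×2)×10⁻⁴ = 0.888×10⁻⁴ K⁻¹
0–90 m: 2.846×10⁻⁴ × 90 × 1.7 = 0.0435438 m
Layer 2: 0.49 × 820 × 0.888×10⁻⁴ = 0.03567984 m
Δh = 0.0435438 + 0.03567984 = 0.07922364 m ≈ 79.2 mm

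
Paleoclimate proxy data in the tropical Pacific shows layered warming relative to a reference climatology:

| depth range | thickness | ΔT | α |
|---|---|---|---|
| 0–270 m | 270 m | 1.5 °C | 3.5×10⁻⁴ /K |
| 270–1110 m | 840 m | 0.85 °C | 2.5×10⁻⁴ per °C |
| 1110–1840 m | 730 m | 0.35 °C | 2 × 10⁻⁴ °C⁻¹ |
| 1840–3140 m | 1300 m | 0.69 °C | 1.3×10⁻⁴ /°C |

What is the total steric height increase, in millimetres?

270 × 1.5 × 3.5×10⁻⁴ = 0.14175 m
270–1110 m: 0.85 × 2.5×10⁻⁴ × 840 = 0.17850 m
0.35 × 2×10⁻⁴ × 730 = 0.05110 m
Layer 4: 1.3×10⁻⁴ × 1300 × 0.69 = 0.11661 m
Δh = 0.14175 + 0.17850 + 0.05110 + 0.11661 = 0.48796 m

Δh ≈ 490 mm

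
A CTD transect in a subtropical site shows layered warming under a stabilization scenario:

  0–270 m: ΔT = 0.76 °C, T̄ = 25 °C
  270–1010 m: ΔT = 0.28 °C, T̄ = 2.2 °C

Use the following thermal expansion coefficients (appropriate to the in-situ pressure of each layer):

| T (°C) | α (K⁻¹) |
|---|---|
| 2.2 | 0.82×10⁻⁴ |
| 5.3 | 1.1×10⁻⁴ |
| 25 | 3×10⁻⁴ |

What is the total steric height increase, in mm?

Layer 1 at 25 °C → α = 3×10⁻⁴ K⁻¹
Layer 2 at 2.2 °C → α = 0.82×10⁻⁴ K⁻¹
3×10⁻⁴ × 270 × 0.76 = 0.06156 m
0.82×10⁻⁴ × 740 × 0.28 = 0.0169904 m
Δh = 0.06156 + 0.0169904 = 0.0785504 m

Δh ≈ 78.6 mm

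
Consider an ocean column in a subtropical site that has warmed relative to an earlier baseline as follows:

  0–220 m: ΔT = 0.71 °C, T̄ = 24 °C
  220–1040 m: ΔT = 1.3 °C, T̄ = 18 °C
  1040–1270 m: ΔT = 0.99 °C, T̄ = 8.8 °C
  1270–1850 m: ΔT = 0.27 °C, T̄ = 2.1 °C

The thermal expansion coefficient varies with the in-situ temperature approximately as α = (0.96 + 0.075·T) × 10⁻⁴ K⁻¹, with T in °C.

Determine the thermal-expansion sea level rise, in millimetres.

about 344 mm

Layer 1: α = (0.96 + 0.075×24)×10⁻⁴ = 2.76×10⁻⁴ K⁻¹
Layer 2: α = (0.96 + 0.075×18)×10⁻⁴ = 2.31×10⁻⁴ K⁻¹
Layer 3: α = (0.96 + 0.075×8.8)×10⁻⁴ = 1.62×10⁻⁴ K⁻¹
Layer 4: α = (0.96 + 0.075×2.1)×10⁻⁴ = 1.1175×10⁻⁴ K⁻¹
Layer 1: 0.71 × 220 × 2.76×10⁻⁴ = 0.0431112 m
220–1040 m: 820 × 1.3 × 2.31×10⁻⁴ = 0.246246 m
1040–1270 m: 0.99 × 1.62×10⁻⁴ × 230 = 0.0368874 m
Layer 4: 0.27 × 580 × 1.1175×10⁻⁴ = 0.01750005 m
Δh = 0.0431112 + 0.246246 + 0.0368874 + 0.01750005 = 0.34374465 m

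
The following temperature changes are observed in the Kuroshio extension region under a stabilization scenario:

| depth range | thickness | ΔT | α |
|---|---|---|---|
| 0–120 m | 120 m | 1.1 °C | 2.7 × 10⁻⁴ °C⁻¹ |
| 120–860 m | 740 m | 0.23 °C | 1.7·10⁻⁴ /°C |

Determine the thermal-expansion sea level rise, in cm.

6.46 cm of thermosteric rise

0–120 m: 2.7×10⁻⁴ × 1.1 × 120 = 0.03564 m
120–860 m: 740 × 0.23 × 1.7×10⁻⁴ = 0.028934 m
Δh = 0.03564 + 0.028934 = 0.064574 m ≈ 6.46 cm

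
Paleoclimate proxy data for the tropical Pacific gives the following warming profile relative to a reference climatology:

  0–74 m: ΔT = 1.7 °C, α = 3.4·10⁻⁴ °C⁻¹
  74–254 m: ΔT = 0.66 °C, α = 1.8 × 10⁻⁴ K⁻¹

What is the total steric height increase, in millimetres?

about 64.2 mm

3.4×10⁻⁴ × 1.7 × 74 = 0.042772 m
1.8×10⁻⁴ × 180 × 0.66 = 0.021384 m
Δh = 0.042772 + 0.021384 = 0.064156 m ≈ 64.2 mm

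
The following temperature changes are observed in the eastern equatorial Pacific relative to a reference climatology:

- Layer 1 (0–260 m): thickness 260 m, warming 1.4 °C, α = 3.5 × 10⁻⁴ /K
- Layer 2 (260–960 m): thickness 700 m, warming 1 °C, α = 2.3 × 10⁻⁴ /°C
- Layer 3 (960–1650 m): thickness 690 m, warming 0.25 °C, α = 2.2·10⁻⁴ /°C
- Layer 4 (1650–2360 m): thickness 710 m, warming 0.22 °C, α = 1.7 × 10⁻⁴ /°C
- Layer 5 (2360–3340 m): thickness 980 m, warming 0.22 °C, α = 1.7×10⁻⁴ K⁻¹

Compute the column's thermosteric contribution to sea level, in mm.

0–260 m: 1.4 × 260 × 3.5×10⁻⁴ = 0.12740 m
260–960 m: 1 × 2.3×10⁻⁴ × 700 = 0.16100 m
960–1650 m: 690 × 0.25 × 2.2×10⁻⁴ = 0.03795 m
Layer 4: 0.22 × 1.7×10⁻⁴ × 710 = 0.026554 m
2360–3340 m: 980 × 1.7×10⁻⁴ × 0.22 = 0.036652 m
Δh = 0.12740 + 0.16100 + 0.03795 + 0.026554 + 0.036652 = 0.389556 m ≈ 390 mm

Δh = 390 mm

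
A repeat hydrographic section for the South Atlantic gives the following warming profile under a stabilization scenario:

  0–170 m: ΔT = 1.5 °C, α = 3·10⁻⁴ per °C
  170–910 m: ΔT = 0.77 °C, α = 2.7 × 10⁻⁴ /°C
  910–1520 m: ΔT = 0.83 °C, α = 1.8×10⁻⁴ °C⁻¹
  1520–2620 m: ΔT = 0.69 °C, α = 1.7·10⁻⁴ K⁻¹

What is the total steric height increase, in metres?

170 × 1.5 × 3×10⁻⁴ = 0.07650 m
Layer 2: 2.7×10⁻⁴ × 740 × 0.77 = 0.153846 m
Layer 3: 1.8×10⁻⁴ × 0.83 × 610 = 0.091134 m
1520–2620 m: 1100 × 1.7×10⁻⁴ × 0.69 = 0.12903 m
Δh = 0.07650 + 0.153846 + 0.091134 + 0.12903 = 0.45051 m

0.451 m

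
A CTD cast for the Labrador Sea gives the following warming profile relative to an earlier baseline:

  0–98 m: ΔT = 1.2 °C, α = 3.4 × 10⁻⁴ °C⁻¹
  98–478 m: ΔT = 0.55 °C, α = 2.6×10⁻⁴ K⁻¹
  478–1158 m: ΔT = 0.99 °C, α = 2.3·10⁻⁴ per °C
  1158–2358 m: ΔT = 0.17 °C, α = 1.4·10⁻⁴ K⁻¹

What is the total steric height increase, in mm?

98 × 3.4×10⁻⁴ × 1.2 = 0.039984 m
Layer 2: 380 × 2.6×10⁻⁴ × 0.55 = 0.05434 m
Layer 3: 680 × 0.99 × 2.3×10⁻⁴ = 0.154836 m
1.4×10⁻⁴ × 1200 × 0.17 = 0.02856 m
Δh = 0.039984 + 0.05434 + 0.154836 + 0.02856 = 0.27772 m ≈ 280 mm

about 280 mm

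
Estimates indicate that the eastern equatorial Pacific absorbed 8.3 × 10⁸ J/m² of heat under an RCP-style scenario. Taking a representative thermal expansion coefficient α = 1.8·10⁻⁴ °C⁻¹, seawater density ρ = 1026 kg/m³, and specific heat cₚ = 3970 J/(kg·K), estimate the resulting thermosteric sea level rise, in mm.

Δh = αQ/(ρcₚ) = 1.8×10⁻⁴ × 8.3×10⁸ / (1026 × 3970) ≈ 0.036679 m

36.7 mm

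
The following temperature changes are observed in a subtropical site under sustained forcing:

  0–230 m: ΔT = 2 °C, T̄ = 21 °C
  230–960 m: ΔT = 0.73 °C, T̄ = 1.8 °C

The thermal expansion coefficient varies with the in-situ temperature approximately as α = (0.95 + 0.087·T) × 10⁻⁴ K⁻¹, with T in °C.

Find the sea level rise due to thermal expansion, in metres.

0.187 m

Layer 1: α = (0.95 + 0.087×21)×10⁻⁴ = 2.777×10⁻⁴ K⁻¹
Layer 2: α = (0.95 + 0.087×1.8)×10⁻⁴ = 1.1066×10⁻⁴ K⁻¹
Layer 1: 2 × 2.777×10⁻⁴ × 230 = 0.127742 m
730 × 0.73 × 1.1066×10⁻⁴ = 0.058970714 m
Δh = 0.127742 + 0.058970714 = 0.186712714 m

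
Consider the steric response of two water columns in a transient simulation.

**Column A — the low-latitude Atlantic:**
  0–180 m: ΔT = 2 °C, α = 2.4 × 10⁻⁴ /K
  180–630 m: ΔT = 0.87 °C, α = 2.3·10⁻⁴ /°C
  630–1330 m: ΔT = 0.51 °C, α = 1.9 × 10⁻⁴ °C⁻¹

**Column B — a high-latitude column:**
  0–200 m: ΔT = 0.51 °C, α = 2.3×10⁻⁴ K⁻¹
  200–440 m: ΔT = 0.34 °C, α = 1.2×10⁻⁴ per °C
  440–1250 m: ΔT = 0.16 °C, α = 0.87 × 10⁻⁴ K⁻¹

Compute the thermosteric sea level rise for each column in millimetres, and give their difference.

A Layer 1: 2.4×10⁻⁴ × 180 × 2 = 0.08640 m
A 180–630 m: 450 × 0.87 × 2.3×10⁻⁴ = 0.090045 m
A 630–1330 m: 700 × 0.51 × 1.9×10⁻⁴ = 0.06783 m
A total: 0.244275 m
B 0–200 m: 200 × 0.51 × 2.3×10⁻⁴ = 0.02346 m
B 200–440 m: 0.34 × 1.2×10⁻⁴ × 240 = 0.009792 m
B 0.87×10⁻⁴ × 0.16 × 810 = 0.0112752 m
B total: 0.0445272 m
Difference: 0.244275 − 0.0445272 = 0.1997478 m

Δh_A ≈ 240 mm, Δh_B ≈ 45 mm; difference ≈ 200 mm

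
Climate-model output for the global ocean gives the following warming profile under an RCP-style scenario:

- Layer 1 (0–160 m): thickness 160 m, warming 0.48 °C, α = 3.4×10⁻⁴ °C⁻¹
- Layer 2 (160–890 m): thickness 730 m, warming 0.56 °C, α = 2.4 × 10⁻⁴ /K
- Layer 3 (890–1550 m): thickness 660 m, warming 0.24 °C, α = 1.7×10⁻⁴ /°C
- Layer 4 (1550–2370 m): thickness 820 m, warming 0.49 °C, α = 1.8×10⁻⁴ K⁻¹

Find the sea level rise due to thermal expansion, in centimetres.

about 22.3 cm

Layer 1: 160 × 0.48 × 3.4×10⁻⁴ = 0.026112 m
Layer 2: 0.56 × 2.4×10⁻⁴ × 730 = 0.098112 m
890–1550 m: 0.24 × 1.7×10⁻⁴ × 660 = 0.026928 m
1550–2370 m: 0.49 × 1.8×10⁻⁴ × 820 = 0.072324 m
Δh = 0.026112 + 0.098112 + 0.026928 + 0.072324 = 0.223476 m ≈ 22.3 cm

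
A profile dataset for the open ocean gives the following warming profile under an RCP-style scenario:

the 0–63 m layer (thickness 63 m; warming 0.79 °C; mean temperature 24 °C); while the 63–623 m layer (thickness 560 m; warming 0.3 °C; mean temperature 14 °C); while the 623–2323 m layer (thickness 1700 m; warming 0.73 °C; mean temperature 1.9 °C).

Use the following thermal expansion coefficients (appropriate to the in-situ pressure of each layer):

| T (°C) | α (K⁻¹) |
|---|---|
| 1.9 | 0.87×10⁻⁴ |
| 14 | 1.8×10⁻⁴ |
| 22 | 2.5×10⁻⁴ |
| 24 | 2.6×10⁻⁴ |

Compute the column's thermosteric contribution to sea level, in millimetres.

Layer 1 at 24 °C → α = 2.6×10⁻⁴ K⁻¹
Layer 2 at 14 °C → α = 1.8×10⁻⁴ K⁻¹
Layer 3 at 1.9 °C → α = 0.87×10⁻⁴ K⁻¹
0–63 m: 0.79 × 2.6×10⁻⁴ × 63 = 0.0129402 m
Layer 2: 560 × 0.3 × 1.8×10⁻⁴ = 0.03024 m
1700 × 0.73 × 0.87×10⁻⁴ = 0.107967 m
Δh = 0.0129402 + 0.03024 + 0.107967 = 0.1511472 m

about 150 mm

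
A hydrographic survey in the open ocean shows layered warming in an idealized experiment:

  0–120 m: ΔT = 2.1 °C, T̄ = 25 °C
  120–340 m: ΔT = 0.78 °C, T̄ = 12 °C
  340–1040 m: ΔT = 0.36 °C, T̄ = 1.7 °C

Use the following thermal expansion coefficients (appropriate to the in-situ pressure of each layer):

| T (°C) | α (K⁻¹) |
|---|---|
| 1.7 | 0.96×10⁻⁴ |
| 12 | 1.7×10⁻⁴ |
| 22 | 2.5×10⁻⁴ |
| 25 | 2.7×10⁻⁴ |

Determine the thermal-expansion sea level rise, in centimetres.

Layer 1 at 25 °C → α = 2.7×10⁻⁴ K⁻¹
Layer 2 at 12 °C → α = 1.7×10⁻⁴ K⁻¹
Layer 3 at 1.7 °C → α = 0.96×10⁻⁴ K⁻¹
0–120 m: 2.1 × 120 × 2.7×10⁻⁴ = 0.06804 m
120–340 m: 0.78 × 1.7×10⁻⁴ × 220 = 0.029172 m
Layer 3: 0.96×10⁻⁴ × 0.36 × 700 = 0.024192 m
Δh = 0.06804 + 0.029172 + 0.024192 = 0.121404 m

12.1 cm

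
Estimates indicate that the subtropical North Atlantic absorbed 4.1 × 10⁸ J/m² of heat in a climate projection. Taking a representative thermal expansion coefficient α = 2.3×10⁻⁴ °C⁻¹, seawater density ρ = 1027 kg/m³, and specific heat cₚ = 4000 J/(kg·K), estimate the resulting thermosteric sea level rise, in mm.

about 23.0 mm

Δh = αQ/(ρcₚ) = 2.3×10⁻⁴ × 4.1×10⁸ / (1027 × 4000) ≈ 0.022955 m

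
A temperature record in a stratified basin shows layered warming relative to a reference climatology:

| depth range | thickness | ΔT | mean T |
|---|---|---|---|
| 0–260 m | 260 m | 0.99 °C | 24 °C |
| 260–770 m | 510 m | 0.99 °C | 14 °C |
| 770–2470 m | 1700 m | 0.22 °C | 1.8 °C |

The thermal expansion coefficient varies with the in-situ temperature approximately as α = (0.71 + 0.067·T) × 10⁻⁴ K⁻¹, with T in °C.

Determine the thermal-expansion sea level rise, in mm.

Layer 1: α = (0.71 + 0.067×24)×10⁻⁴ = 2.318×10⁻⁴ K⁻¹
Layer 2: α = (0.71 + 0.067×14)×10⁻⁴ = 1.648×10⁻⁴ K⁻¹
Layer 3: α = (0.71 + 0.067×1.8)×10⁻⁴ = 0.8306×10⁻⁴ K⁻¹
0–260 m: 260 × 0.99 × 2.318×10⁻⁴ = 0.05966532 m
510 × 0.99 × 1.648×10⁻⁴ = 0.08320752 m
Layer 3: 0.22 × 0.8306×10⁻⁴ × 1700 = 0.03106444 m
Δh = 0.05966532 + 0.08320752 + 0.03106444 = 0.17393728 m

Δh ≈ 170 mm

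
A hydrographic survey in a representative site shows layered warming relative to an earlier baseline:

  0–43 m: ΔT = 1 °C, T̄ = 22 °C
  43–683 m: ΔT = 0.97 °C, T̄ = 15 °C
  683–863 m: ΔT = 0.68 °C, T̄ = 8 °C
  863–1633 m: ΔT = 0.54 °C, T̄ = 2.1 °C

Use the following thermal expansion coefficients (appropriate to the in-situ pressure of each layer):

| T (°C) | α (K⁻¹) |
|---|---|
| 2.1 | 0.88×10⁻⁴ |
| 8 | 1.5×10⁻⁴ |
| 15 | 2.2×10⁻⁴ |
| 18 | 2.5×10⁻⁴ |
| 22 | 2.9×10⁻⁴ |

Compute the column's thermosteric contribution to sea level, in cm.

20.4 cm

Layer 1 at 22 °C → α = 2.9×10⁻⁴ K⁻¹
Layer 2 at 15 °C → α = 2.2×10⁻⁴ K⁻¹
Layer 3 at 8 °C → α = 1.5×10⁻⁴ K⁻¹
Layer 4 at 2.1 °C → α = 0.88×10⁻⁴ K⁻¹
0–43 m: 1 × 2.9×10⁻⁴ × 43 = 0.01247 m
Layer 2: 0.97 × 2.2×10⁻⁴ × 640 = 0.136576 m
180 × 0.68 × 1.5×10⁻⁴ = 0.01836 m
863–1633 m: 770 × 0.88×10⁻⁴ × 0.54 = 0.0365904 m
Δh = 0.01247 + 0.136576 + 0.01836 + 0.0365904 = 0.2039964 m ≈ 20.4 cm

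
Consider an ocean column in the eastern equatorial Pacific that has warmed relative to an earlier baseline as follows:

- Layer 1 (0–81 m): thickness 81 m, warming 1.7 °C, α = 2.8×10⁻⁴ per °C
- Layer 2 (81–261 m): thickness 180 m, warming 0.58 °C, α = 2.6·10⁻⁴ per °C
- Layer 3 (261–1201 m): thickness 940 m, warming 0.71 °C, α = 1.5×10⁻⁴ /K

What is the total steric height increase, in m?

Δh = 0.166 m

1.7 × 81 × 2.8×10⁻⁴ = 0.038556 m
81–261 m: 0.58 × 2.6×10⁻⁴ × 180 = 0.027144 m
261–1201 m: 940 × 0.71 × 1.5×10⁻⁴ = 0.10011 m
Δh = 0.038556 + 0.027144 + 0.10011 = 0.16581 m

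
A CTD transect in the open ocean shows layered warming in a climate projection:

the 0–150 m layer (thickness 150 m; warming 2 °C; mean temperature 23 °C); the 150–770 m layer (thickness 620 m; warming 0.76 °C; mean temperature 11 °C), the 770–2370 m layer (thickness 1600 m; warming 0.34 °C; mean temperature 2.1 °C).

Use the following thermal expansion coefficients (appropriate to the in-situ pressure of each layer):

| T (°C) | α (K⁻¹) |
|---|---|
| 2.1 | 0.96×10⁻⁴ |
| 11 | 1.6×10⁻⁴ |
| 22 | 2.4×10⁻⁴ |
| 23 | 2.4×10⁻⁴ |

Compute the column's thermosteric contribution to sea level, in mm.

Δh = 200 mm

Layer 1 at 23 °C → α = 2.4×10⁻⁴ K⁻¹
Layer 2 at 11 °C → α = 1.6×10⁻⁴ K⁻¹
Layer 3 at 2.1 °C → α = 0.96×10⁻⁴ K⁻¹
Layer 1: 2.4×10⁻⁴ × 150 × 2 = 0.07200 m
620 × 0.76 × 1.6×10⁻⁴ = 0.075392 m
Layer 3: 0.34 × 0.96×10⁻⁴ × 1600 = 0.052224 m
Δh = 0.07200 + 0.075392 + 0.052224 = 0.199616 m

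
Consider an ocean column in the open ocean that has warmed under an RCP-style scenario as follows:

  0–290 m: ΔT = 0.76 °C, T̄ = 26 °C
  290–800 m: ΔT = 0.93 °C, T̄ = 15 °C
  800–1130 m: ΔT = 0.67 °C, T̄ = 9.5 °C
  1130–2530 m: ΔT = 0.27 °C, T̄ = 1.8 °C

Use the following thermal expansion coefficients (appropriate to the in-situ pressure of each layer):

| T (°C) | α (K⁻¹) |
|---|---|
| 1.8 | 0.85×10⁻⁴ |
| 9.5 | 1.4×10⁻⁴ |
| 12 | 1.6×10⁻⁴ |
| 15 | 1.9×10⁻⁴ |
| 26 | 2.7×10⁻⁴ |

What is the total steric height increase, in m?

0.21 m

Layer 1 at 26 °C → α = 2.7×10⁻⁴ K⁻¹
Layer 2 at 15 °C → α = 1.9×10⁻⁴ K⁻¹
Layer 3 at 9.5 °C → α = 1.4×10⁻⁴ K⁻¹
Layer 4 at 1.8 °C → α = 0.85×10⁻⁴ K⁻¹
0–290 m: 2.7×10⁻⁴ × 0.76 × 290 = 0.059508 m
290–800 m: 1.9×10⁻⁴ × 510 × 0.93 = 0.090117 m
0.67 × 1.4×10⁻⁴ × 330 = 0.030954 m
0.85×10⁻⁴ × 0.27 × 1400 = 0.03213 m
Δh = 0.059508 + 0.090117 + 0.030954 + 0.03213 = 0.212709 m ≈ 0.21 m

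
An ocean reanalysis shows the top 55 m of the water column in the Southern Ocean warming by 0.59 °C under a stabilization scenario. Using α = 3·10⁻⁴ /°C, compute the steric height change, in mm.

9.74 mm of thermosteric rise

Δh = αΔT·H = 3×10⁻⁴ × 0.59 × 55 = 0.009735 m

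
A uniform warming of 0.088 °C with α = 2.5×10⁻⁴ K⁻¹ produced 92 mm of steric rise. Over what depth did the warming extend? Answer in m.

H ≈ 4200 m

H = Δh/(αΔT) = 0.092 / (2.5×10⁻⁴ × 0.088) ≈ 4182 m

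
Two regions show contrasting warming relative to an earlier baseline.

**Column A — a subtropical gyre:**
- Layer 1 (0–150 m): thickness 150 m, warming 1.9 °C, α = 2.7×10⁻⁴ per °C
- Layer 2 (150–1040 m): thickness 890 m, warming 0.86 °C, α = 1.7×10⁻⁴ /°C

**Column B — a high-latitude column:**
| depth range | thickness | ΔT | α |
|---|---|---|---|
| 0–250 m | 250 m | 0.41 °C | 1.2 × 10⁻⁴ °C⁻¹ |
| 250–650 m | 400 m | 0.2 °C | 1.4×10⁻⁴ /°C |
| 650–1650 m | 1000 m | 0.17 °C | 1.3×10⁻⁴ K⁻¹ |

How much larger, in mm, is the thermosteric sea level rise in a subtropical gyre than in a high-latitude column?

161 mm

A 1.9 × 150 × 2.7×10⁻⁴ = 0.07695 m
A Layer 2: 1.7×10⁻⁴ × 890 × 0.86 = 0.130118 m
A total: 0.207068 m
B Layer 1: 250 × 1.2×10⁻⁴ × 0.41 = 0.01230 m
B Layer 2: 400 × 1.4×10⁻⁴ × 0.2 = 0.01120 m
B Layer 3: 1.3×10⁻⁴ × 0.17 × 1000 = 0.02210 m
B total: 0.04560 m
Difference: 0.207068 − 0.04560 = 0.161468 m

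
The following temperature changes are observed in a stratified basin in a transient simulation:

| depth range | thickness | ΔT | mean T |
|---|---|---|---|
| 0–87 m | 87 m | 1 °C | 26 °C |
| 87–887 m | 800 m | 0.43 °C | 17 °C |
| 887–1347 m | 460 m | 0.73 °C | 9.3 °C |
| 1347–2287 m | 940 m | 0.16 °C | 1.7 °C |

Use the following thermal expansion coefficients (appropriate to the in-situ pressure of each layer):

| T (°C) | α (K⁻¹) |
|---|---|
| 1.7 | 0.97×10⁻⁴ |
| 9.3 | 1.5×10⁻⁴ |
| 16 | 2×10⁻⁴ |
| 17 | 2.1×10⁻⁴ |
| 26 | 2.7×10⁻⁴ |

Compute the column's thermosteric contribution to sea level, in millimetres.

Δh = 160 mm

Layer 1 at 26 °C → α = 2.7×10⁻⁴ K⁻¹
Layer 2 at 17 °C → α = 2.1×10⁻⁴ K⁻¹
Layer 3 at 9.3 °C → α = 1.5×10⁻⁴ K⁻¹
Layer 4 at 1.7 °C → α = 0.97×10⁻⁴ K⁻¹
2.7×10⁻⁴ × 1 × 87 = 0.02349 m
2.1×10⁻⁴ × 0.43 × 800 = 0.07224 m
Layer 3: 460 × 1.5×10⁻⁴ × 0.73 = 0.05037 m
Layer 4: 940 × 0.16 × 0.97×10⁻⁴ = 0.0145888 m
Δh = 0.02349 + 0.07224 + 0.05037 + 0.0145888 = 0.1606888 m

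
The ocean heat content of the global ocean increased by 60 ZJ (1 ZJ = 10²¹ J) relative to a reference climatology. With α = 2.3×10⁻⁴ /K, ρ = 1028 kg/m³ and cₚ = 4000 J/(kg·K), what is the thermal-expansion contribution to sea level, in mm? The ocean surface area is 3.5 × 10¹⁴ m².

9.6 mm of thermosteric rise

Per unit area: Q = 60×10²¹ / (3.5×10¹⁴) ≈ 1.714×10⁸ J/m²
Δh = αQ/(ρcₚ) = 2.3×10⁻⁴ × 1.714×10⁸ / (1028 × 4000) ≈ 0.0095871 m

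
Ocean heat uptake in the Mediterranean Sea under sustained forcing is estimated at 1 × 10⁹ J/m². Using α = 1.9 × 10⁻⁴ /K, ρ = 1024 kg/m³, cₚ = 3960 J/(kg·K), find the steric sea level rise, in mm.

Δh ≈ 47 mm

Δh = αQ/(ρcₚ) = 1.9×10⁻⁴ × 1×10⁹ / (1024 × 3960) ≈ 0.046855 m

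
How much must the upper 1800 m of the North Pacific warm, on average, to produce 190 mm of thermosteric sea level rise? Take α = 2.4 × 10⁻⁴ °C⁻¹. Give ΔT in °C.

ΔT = Δh/(αH) = 0.19 / (2.4×10⁻⁴ × 1800) ≈ 0.4398 °C

0.44 °C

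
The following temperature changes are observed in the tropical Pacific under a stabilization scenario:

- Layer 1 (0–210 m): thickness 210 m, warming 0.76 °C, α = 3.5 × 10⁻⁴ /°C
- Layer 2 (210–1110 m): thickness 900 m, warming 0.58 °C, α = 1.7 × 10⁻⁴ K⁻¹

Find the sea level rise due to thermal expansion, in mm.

Layer 1: 3.5×10⁻⁴ × 210 × 0.76 = 0.05586 m
210–1110 m: 900 × 0.58 × 1.7×10⁻⁴ = 0.08874 m
Δh = 0.05586 + 0.08874 = 0.14460 m

about 140 mm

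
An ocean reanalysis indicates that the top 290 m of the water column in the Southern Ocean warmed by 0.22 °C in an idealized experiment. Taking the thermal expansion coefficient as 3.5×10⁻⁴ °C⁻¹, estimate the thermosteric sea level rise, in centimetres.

2.23 cm

Δh = αΔT·H = 3.5×10⁻⁴ × 0.22 × 290 = 0.02233 m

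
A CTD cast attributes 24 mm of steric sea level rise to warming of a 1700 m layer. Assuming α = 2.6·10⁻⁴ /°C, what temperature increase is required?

ΔT ≈ 0.0543 °C

ΔT = Δh/(αH) = 0.024 / (2.6×10⁻⁴ × 1700) ≈ 0.05430 °C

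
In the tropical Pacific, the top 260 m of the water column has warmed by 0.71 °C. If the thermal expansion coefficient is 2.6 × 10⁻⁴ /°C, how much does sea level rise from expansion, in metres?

Δh = αΔT·H = 2.6×10⁻⁴ × 0.71 × 260 = 0.047996 m

0.0480 m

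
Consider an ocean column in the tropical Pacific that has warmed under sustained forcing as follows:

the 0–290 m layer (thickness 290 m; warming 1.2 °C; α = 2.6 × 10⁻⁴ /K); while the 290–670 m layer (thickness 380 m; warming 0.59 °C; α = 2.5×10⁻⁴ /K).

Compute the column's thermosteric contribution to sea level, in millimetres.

150 mm of thermosteric rise

Layer 1: 290 × 2.6×10⁻⁴ × 1.2 = 0.09048 m
0.59 × 380 × 2.5×10⁻⁴ = 0.05605 m
Δh = 0.09048 + 0.05605 = 0.14653 m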